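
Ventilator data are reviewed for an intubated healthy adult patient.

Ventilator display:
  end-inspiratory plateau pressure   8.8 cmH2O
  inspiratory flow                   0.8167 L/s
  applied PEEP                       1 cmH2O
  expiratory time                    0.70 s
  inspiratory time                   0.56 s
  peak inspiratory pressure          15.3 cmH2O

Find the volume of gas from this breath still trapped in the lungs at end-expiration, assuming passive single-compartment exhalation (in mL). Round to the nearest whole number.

102

Vt = flow × Ti = 0.8167 L/s × 0.56 s × 1000 mL/L = 457.35 mL.
R = (PIP − Pplat)/V̇ = (15.3 − 8.8) / 0.8167 = 6.5/0.8167 = 7.959 cmH2O·s/L.
C = Vt/(Pplat − PEEP) = 457.35 / (8.8 − 1) = 457.35/7.8 = 58.635 mL/cmH2O.
τ = R × C = 7.959 × 0.05864 L/cmH2O = 0.4667 s.
Fraction remaining = e^(−Te/τ) = e^(−0.70/0.4667) = 0.2232.
Trapped volume = 457.35 × 0.2232 = 102.08 mL.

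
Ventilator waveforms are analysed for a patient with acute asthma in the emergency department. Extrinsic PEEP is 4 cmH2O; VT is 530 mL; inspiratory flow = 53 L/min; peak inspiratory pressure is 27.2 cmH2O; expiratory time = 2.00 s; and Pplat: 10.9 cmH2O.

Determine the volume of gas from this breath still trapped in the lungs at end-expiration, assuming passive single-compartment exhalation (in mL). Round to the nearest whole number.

129

Flow: 53 L/min ÷ 60 = 0.8833 L/s.
R = (PIP − Pplat)/V̇ = (27.2 − 10.9) / 0.8833 = 16.3/0.8833 = 18.454 cmH2O·s/L.
C = Vt/(Pplat − PEEP) = 530.0 / (10.9 − 4) = 530.0/6.9 = 76.812 mL/cmH2O.
τ = R × C = 18.454 × 0.07681 L/cmH2O = 1.417 s.
Fraction remaining = e^(−Te/τ) = e^(−2.00/1.417) = 0.2438.
Trapped volume = 530.0 × 0.2438 = 129.21 mL.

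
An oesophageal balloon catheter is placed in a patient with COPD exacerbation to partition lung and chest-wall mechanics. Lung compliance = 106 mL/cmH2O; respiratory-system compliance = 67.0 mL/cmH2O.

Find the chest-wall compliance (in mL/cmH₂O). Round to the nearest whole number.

182

1/Ccw = 1/Crs − 1/CL.
1/Ccw = 1/67.0 − 1/106 = 0.005491.
Ccw = 182.12 mL/cmH2O.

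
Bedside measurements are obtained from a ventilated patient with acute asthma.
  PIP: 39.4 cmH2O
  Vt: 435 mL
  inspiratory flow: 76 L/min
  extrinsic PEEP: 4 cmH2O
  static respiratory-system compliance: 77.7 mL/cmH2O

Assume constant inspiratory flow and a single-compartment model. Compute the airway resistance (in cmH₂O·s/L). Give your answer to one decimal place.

Flow: 76 L/min ÷ 60 = 1.2667 L/s.
Equation of motion (constant flow): PIP = Vt/C + R·V̇ + PEEP.
R·V̇ = PIP − Vt/C − PEEP = 39.4 − 435/77.7 − 4 = 39.4 − 5.598 − 4 = 29.802 cmH2O.
R = 29.802 / 1.2667 = 23.527 cmH2O·s/L.

23.5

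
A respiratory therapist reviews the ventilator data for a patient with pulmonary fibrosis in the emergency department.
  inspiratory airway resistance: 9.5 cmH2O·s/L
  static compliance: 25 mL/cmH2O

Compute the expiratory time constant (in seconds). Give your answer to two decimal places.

τ = R × C = 9.5 × 25 mL/cmH2O = 9.5 × 0.025 L/cmH2O = 0.2375 s.

0.24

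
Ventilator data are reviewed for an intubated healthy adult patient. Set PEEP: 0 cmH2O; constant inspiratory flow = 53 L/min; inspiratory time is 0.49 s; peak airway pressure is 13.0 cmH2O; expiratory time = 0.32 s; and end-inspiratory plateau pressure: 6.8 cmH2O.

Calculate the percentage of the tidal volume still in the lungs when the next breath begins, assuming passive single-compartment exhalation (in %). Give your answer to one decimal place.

Flow: 53 L/min ÷ 60 = 0.8833 L/s.
Vt = flow × Ti = 0.8833 L/s × 0.49 s × 1000 mL/L = 432.82 mL.
R = (PIP − Pplat)/V̇ = (13.0 − 6.8) / 0.8833 = 6.2/0.8833 = 7.019 cmH2O·s/L.
C = Vt/(Pplat − PEEP) = 432.82 / (6.8 − 0) = 432.82/6.8 = 63.65 mL/cmH2O.
τ = R × C = 7.019 × 0.06365 L/cmH2O = 0.4468 s.
Fraction remaining at end-expiration = e^(−Te/τ) = e^(−0.32/0.4468) = 0.4886 → 48.86%.

48.9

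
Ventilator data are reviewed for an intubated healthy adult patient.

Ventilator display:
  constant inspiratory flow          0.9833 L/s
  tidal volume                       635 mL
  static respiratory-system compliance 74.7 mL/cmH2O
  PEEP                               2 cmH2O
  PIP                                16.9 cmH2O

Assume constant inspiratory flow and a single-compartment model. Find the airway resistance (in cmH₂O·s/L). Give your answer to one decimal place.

Equation of motion (constant flow): PIP = Vt/C + R·V̇ + PEEP.
R·V̇ = PIP − Vt/C − PEEP = 16.9 − 635/74.7 − 2 = 16.9 − 8.501 − 2 = 6.399 cmH2O.
R = 6.399 / 0.9833 = 6.508 cmH2O·s/L.

6.5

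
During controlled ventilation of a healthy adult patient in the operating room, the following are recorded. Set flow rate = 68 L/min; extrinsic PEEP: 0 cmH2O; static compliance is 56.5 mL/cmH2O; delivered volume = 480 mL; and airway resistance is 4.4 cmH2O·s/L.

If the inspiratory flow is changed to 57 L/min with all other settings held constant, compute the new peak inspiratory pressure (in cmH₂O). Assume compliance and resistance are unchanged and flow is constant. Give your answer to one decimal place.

12.7

Flow: 68 L/min ÷ 60 = 1.1333 L/s.
New flow: 57 L/min ÷ 60 = 0.95 L/s.
PIP = Vt/C + R·V̇ + PEEP (constant-flow equation of motion).
Only the resistive term changes: ΔPIP = R × ΔV̇ = 4.4 × (0.95 − 1.1333) = 4.4 × -0.1833 = -0.8065 cmH2O.
Original PIP = 480/56.5 + 4.4×1.1333 + 0 = 13.482 cmH2O; new PIP = 13.482 + (-0.8065) = 12.676 cmH2O.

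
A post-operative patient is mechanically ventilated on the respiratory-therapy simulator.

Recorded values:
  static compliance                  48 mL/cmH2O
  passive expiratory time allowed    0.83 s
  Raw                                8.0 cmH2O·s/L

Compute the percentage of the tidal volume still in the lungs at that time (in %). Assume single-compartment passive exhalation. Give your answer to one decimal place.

11.5

τ = R × C = 8.0 × 48 mL/cmH2O = 8.0 × 0.048 L/cmH2O = 0.384 s.
Passive exhalation: V(t)/V₀ = e^(−t/τ) = e^(−0.83/0.384) = 0.1152.
Fraction remaining = 0.1152 → 11.52%.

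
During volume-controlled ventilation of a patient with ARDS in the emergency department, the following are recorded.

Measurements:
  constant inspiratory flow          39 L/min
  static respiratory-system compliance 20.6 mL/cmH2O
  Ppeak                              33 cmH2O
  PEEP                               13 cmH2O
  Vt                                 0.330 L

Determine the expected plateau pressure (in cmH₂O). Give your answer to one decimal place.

Pplat = PEEP + Vt / Cstat = 13 + 330 / 20.6 = 13 + 16.019 = 29.019 cmH2O.

29.0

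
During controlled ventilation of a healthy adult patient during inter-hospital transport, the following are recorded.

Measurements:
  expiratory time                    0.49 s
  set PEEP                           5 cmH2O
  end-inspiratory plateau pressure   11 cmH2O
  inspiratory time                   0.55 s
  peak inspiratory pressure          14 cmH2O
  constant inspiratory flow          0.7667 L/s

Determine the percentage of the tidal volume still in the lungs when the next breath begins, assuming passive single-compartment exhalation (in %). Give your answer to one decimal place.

16.8

Vt = flow × Ti = 0.7667 L/s × 0.55 s × 1000 mL/L = 421.69 mL.
R = (PIP − Pplat)/V̇ = (14 − 11) / 0.7667 = 3.0/0.7667 = 3.913 cmH2O·s/L.
C = Vt/(Pplat − PEEP) = 421.69 / (11 − 5) = 421.69/6.0 = 70.282 mL/cmH2O.
τ = R × C = 3.913 × 0.07028 L/cmH2O = 0.275 s.
Fraction remaining at end-expiration = e^(−Te/τ) = e^(−0.49/0.275) = 0.1683 → 16.83%.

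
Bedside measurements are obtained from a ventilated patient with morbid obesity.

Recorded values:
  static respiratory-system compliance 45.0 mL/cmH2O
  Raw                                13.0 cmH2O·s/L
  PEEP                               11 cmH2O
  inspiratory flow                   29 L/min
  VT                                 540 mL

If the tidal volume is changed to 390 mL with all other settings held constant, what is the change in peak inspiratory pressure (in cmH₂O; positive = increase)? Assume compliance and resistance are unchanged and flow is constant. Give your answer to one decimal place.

PIP = Vt/C + R·V̇ + PEEP (constant-flow equation of motion).
Only the elastic term changes: ΔPIP = ΔVt / C = (390 − 540) / 45.0 = -3.333 cmH2O.

-3.3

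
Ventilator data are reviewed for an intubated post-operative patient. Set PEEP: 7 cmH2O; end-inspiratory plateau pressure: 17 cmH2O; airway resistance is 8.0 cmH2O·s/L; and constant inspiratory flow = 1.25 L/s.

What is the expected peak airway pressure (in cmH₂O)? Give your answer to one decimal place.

PIP = Pplat + Raw × flow = 17 + 8.0 × 1.25 = 17 + 10.0 = 27.0 cmH2O.

27.0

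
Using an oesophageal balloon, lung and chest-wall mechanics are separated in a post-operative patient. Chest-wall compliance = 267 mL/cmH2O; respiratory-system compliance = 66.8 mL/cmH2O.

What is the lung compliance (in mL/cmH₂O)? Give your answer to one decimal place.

89.1

1/CL = 1/Crs − 1/Ccw.
1/CL = 1/66.8 − 1/267 = 0.01122.
CL = 89.127 mL/cmH2O.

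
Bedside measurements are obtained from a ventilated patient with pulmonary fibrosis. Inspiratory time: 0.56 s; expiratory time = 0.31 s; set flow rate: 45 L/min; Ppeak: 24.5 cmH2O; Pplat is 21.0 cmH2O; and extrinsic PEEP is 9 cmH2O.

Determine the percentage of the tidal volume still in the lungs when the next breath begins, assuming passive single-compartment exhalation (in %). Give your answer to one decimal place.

Flow: 45 L/min ÷ 60 = 0.75 L/s.
Vt = flow × Ti = 0.75 L/s × 0.56 s × 1000 mL/L = 420.0 mL.
R = (PIP − Pplat)/V̇ = (24.5 − 21.0) / 0.75 = 3.5/0.75 = 4.667 cmH2O·s/L.
C = Vt/(Pplat − PEEP) = 420.0 / (21.0 − 9) = 420.0/12.0 = 35.0 mL/cmH2O.
τ = R × C = 4.667 × 0.035 L/cmH2O = 0.1633 s.
Fraction remaining at end-expiration = e^(−Te/τ) = e^(−0.31/0.1633) = 0.1498 → 14.98%.

15.0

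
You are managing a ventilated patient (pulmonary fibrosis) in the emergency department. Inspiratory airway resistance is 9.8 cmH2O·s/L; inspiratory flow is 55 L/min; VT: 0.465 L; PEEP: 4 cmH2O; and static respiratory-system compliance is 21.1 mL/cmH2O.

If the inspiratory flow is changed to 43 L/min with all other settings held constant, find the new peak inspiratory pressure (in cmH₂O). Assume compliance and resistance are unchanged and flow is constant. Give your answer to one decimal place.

Flow: 55 L/min ÷ 60 = 0.9167 L/s.
New flow: 43 L/min ÷ 60 = 0.7167 L/s.
PIP = Vt/C + R·V̇ + PEEP (constant-flow equation of motion).
Only the resistive term changes: ΔPIP = R × ΔV̇ = 9.8 × (0.7167 − 0.9167) = 9.8 × -0.2 = -1.96 cmH2O.
Original PIP = 465/21.1 + 9.8×0.9167 + 4 = 35.022 cmH2O; new PIP = 35.022 + (-1.96) = 33.062 cmH2O.

33.1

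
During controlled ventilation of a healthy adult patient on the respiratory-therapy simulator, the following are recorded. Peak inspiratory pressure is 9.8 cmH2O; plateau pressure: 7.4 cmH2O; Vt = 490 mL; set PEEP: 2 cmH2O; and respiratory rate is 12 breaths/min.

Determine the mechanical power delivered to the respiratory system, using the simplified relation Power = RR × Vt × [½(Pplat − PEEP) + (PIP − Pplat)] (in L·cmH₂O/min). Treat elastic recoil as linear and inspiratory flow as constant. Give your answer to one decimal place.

Per-breath work = Vt × [½(Pplat−PEEP) + (PIP−Pplat)] = 0.490 × [0.5×5.4 + 2.4] = 0.490 × 5.1 = 2.499 L·cmH2O.
Power = 12 × 2.499 = 29.988 L·cmH2O/min.

30.0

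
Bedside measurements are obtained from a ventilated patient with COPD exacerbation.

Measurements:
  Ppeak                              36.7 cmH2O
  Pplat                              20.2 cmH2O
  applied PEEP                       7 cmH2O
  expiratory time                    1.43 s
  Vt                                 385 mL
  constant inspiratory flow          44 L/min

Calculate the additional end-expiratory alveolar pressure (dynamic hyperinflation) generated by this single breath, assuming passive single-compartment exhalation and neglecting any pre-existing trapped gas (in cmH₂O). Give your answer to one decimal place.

1.5

Flow: 44 L/min ÷ 60 = 0.7333 L/s.
R = (PIP − Pplat)/V̇ = (36.7 − 20.2) / 0.7333 = 16.5/0.7333 = 22.501 cmH2O·s/L.
C = Vt/(Pplat − PEEP) = 385.0 / (20.2 − 7) = 385.0/13.2 = 29.167 mL/cmH2O.
τ = R × C = 22.501 × 0.02917 L/cmH2O = 0.6564 s.
Fraction remaining = e^(−Te/τ) = e^(−1.43/0.6564) = 0.1132; trapped volume = 385.0 × 0.1132 = 43.582 mL.
Additional alveolar pressure from trapping ≈ V_trapped / C = 43.582 / 29.167 = 1.494 cmH2O.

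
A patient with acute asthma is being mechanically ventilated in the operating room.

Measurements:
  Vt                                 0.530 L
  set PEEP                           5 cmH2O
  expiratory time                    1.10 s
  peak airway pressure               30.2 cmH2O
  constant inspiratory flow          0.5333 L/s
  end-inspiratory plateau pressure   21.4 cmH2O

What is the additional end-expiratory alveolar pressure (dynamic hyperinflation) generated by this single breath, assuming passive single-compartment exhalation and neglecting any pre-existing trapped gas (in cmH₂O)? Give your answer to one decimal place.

R = (PIP − Pplat)/V̇ = (30.2 − 21.4) / 0.5333 = 8.8/0.5333 = 16.501 cmH2O·s/L.
C = Vt/(Pplat − PEEP) = 530.0 / (21.4 − 5) = 530.0/16.4 = 32.317 mL/cmH2O.
τ = R × C = 16.501 × 0.03232 L/cmH2O = 0.5333 s.
Fraction remaining = e^(−Te/τ) = e^(−1.10/0.5333) = 0.1271; trapped volume = 530.0 × 0.1271 = 67.363 mL.
Additional alveolar pressure from trapping ≈ V_trapped / C = 67.363 / 32.317 = 2.084 cmH2O.

2.1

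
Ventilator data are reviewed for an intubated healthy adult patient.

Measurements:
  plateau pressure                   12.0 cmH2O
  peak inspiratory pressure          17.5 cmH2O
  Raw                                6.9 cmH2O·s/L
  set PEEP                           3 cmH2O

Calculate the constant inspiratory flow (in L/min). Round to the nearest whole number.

flow = (PIP − Pplat) / Raw = (17.5 − 12.0) / 6.9 = 0.7971 L/s × 60 = 47.826 L/min.

48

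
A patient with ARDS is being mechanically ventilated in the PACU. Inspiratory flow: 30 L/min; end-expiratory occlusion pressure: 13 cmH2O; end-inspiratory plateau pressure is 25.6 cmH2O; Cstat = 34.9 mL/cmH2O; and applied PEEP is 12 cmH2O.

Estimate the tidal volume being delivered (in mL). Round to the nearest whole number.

440

End-expiratory occlusion gives total PEEP = 13 cmH2O (intrinsic PEEP = 13 − 12 = 1). Use total PEEP for the elastic gradient.
Vt = Cstat × (Pplat − PEEPtotal) = 34.9 × (25.6 − 13) = 34.9 × 12.6 = 439.74 mL.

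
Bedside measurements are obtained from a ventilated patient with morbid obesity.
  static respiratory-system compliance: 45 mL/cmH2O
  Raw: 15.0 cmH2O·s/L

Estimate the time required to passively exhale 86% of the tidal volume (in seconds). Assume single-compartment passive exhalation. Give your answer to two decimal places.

τ = R × C = 15.0 × 45 mL/cmH2O = 15.0 × 0.045 L/cmH2O = 0.675 s.
Exhaled fraction f = 1 − e^(−t/τ) → t = −τ·ln(1 − f) = −0.675·ln(0.14) = 1.327 s.

1.33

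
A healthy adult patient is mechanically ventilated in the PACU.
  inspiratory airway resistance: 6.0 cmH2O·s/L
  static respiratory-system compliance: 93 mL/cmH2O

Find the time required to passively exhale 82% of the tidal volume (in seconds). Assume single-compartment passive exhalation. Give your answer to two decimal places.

0.96

τ = R × C = 6.0 × 93 mL/cmH2O = 6.0 × 0.093 L/cmH2O = 0.558 s.
Exhaled fraction f = 1 − e^(−t/τ) → t = −τ·ln(1 − f) = −0.558·ln(0.18) = 0.9569 s.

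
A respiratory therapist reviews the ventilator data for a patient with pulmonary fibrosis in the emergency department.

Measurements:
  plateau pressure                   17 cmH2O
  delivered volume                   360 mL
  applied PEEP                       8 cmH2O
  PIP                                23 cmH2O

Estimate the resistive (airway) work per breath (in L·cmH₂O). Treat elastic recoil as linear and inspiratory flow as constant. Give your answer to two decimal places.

2.16

With constant inspiratory flow the resistive pressure is constant at PIP − Pplat = 23 − 17 = 6.0 cmH2O, so resistive work = 6.0 × 0.360 = 2.16 L·cmH2O.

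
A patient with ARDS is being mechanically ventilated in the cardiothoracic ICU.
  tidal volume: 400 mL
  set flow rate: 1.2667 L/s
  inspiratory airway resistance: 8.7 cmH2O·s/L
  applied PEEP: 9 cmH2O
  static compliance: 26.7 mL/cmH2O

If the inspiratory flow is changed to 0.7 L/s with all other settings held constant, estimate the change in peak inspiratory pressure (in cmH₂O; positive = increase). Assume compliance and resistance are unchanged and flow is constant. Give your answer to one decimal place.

-4.9

PIP = Vt/C + R·V̇ + PEEP (constant-flow equation of motion).
Only the resistive term changes: ΔPIP = R × ΔV̇ = 8.7 × (0.7 − 1.2667) = 8.7 × -0.5667 = -4.93 cmH2O.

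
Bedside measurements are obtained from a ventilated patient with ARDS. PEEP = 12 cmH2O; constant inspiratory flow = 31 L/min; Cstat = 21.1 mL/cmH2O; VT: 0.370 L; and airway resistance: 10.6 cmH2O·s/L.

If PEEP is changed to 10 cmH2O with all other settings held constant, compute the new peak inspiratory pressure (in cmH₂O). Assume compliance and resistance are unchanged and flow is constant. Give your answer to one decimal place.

Flow: 31 L/min ÷ 60 = 0.5167 L/s.
PIP = Vt/C + R·V̇ + PEEP (constant-flow equation of motion).
Only the baseline term changes: ΔPIP = ΔPEEP = 10 − 12 = -2.0 cmH2O.
Original PIP = 370/21.1 + 10.6×0.5167 + 12 = 35.013 cmH2O; new PIP = 35.013 + (-2.0) = 33.013 cmH2O.

33.0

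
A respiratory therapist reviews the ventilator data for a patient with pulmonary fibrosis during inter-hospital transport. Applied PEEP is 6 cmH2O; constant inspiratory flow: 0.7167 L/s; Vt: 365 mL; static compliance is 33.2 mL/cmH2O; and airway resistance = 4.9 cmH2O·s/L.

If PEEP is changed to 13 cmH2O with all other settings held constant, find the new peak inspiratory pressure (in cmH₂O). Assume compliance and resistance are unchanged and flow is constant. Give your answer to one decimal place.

PIP = Vt/C + R·V̇ + PEEP (constant-flow equation of motion).
Only the baseline term changes: ΔPIP = ΔPEEP = 13 − 6 = 7.0 cmH2O.
Original PIP = 365/33.2 + 4.9×0.7167 + 6 = 20.506 cmH2O; new PIP = 20.506 + (7.0) = 27.506 cmH2O.

27.5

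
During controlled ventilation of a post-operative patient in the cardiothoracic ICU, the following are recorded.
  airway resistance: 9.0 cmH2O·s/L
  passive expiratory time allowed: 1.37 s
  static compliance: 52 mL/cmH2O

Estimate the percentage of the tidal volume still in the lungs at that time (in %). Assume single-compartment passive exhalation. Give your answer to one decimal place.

5.4

τ = R × C = 9.0 × 52 mL/cmH2O = 9.0 × 0.052 L/cmH2O = 0.468 s.
Passive exhalation: V(t)/V₀ = e^(−t/τ) = e^(−1.37/0.468) = 0.05354.
Fraction remaining = 0.05354 → 5.354%.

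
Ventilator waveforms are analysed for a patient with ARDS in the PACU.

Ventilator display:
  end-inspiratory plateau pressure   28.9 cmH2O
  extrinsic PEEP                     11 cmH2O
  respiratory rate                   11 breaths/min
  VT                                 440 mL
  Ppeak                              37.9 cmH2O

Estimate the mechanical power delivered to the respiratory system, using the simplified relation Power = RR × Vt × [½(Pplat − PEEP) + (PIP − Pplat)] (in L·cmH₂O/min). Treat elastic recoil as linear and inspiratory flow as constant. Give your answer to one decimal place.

86.9

Per-breath work = Vt × [½(Pplat−PEEP) + (PIP−Pplat)] = 0.440 × [0.5×17.9 + 9.0] = 0.440 × 17.95 = 7.898 L·cmH2O.
Power = 11 × 7.898 = 86.878 L·cmH2O/min.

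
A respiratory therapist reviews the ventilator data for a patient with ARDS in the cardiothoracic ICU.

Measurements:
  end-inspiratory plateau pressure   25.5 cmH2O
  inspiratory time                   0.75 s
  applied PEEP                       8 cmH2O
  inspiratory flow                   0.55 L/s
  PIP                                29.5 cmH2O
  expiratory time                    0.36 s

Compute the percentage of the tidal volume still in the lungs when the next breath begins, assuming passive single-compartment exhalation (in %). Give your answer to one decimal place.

12.2

Vt = flow × Ti = 0.55 L/s × 0.75 s × 1000 mL/L = 412.5 mL.
R = (PIP − Pplat)/V̇ = (29.5 − 25.5) / 0.55 = 4.0/0.55 = 7.273 cmH2O·s/L.
C = Vt/(Pplat − PEEP) = 412.5 / (25.5 − 8) = 412.5/17.5 = 23.571 mL/cmH2O.
τ = R × C = 7.273 × 0.02357 L/cmH2O = 0.1714 s.
Fraction remaining at end-expiration = e^(−Te/τ) = e^(−0.36/0.1714) = 0.1224 → 12.24%.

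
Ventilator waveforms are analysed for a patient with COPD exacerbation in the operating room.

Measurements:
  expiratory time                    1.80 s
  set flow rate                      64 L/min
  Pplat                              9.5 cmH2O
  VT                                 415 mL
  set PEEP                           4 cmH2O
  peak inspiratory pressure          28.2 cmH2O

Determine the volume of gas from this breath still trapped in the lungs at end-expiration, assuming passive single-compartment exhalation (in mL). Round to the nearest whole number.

106

Flow: 64 L/min ÷ 60 = 1.0667 L/s.
R = (PIP − Pplat)/V̇ = (28.2 − 9.5) / 1.0667 = 18.7/1.0667 = 17.531 cmH2O·s/L.
C = Vt/(Pplat − PEEP) = 415.0 / (9.5 − 4) = 415.0/5.5 = 75.455 mL/cmH2O.
τ = R × C = 17.531 × 0.07546 L/cmH2O = 1.323 s.
Fraction remaining = e^(−Te/τ) = e^(−1.80/1.323) = 0.2565.
Trapped volume = 415.0 × 0.2565 = 106.45 mL.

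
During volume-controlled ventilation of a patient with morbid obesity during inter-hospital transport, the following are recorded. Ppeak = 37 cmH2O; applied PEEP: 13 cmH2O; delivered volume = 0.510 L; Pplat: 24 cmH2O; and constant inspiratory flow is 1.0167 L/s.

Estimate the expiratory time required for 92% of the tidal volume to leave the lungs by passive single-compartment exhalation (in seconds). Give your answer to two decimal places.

R = (PIP − Pplat)/V̇ = (37 − 24) / 1.0167 = 13.0/1.0167 = 12.786 cmH2O·s/L.
C = Vt/(Pplat − PEEP) = 510.0 / (24 − 13) = 510.0/11.0 = 46.364 mL/cmH2O.
τ = R × C = 12.786 × 0.04636 L/cmH2O = 0.5928 s.
t = −τ·ln(1 − 0.92) = −0.5928·ln(0.08) = 1.497 s.

1.50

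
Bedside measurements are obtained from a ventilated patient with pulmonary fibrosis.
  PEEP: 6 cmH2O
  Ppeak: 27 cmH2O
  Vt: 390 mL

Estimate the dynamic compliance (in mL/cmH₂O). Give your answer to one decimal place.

Dynamic compliance = Vt / (PIP − PEEP) = 390 / (27 − 6) = 390 / 21.0 = 18.571 mL/cmH2O.

18.6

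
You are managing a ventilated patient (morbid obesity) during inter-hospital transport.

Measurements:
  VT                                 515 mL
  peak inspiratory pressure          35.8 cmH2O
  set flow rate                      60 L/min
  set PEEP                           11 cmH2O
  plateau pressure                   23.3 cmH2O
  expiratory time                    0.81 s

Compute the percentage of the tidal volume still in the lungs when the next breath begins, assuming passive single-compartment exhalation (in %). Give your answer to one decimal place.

21.3

Flow: 60 L/min ÷ 60 = 1 L/s.
R = (PIP − Pplat)/V̇ = (35.8 − 23.3) / 1 = 12.5/1 = 12.5 cmH2O·s/L.
C = Vt/(Pplat − PEEP) = 515.0 / (23.3 − 11) = 515.0/12.3 = 41.87 mL/cmH2O.
τ = R × C = 12.5 × 0.04187 L/cmH2O = 0.5234 s.
Fraction remaining at end-expiration = e^(−Te/τ) = e^(−0.81/0.5234) = 0.2128 → 21.28%.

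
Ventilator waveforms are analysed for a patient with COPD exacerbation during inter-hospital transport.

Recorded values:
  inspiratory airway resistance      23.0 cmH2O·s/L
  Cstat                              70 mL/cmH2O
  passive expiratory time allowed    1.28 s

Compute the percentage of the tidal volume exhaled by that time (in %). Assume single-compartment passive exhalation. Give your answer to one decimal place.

τ = R × C = 23.0 × 70 mL/cmH2O = 23.0 × 0.070 L/cmH2O = 1.61 s.
Passive exhalation: V(t)/V₀ = e^(−t/τ) = e^(−1.28/1.61) = 0.4516.
Fraction exhaled = 1 − 0.4516 = 0.5484 → 54.84%.

54.8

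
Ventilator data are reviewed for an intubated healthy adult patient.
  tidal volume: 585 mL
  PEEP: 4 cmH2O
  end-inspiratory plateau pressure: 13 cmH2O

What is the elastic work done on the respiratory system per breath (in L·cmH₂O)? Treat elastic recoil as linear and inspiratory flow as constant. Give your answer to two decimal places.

2.63

Elastic work ≈ ½ × (Pplat − PEEP) × Vt = 0.5 × (13 − 4) × 0.585 L = 0.5 × 9.0 × 0.585 = 2.633 L·cmH2O.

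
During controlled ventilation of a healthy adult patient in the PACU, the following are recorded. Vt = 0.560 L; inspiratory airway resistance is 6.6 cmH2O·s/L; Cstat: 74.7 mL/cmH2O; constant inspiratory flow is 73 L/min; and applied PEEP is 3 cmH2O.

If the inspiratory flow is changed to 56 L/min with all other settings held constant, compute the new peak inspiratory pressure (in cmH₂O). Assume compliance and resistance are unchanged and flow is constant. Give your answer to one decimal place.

16.7

Flow: 73 L/min ÷ 60 = 1.2167 L/s.
New flow: 56 L/min ÷ 60 = 0.9333 L/s.
PIP = Vt/C + R·V̇ + PEEP (constant-flow equation of motion).
Only the resistive term changes: ΔPIP = R × ΔV̇ = 6.6 × (0.9333 − 1.2167) = 6.6 × -0.2834 = -1.87 cmH2O.
Original PIP = 560/74.7 + 6.6×1.2167 + 3 = 18.527 cmH2O; new PIP = 18.527 + (-1.87) = 16.657 cmH2O.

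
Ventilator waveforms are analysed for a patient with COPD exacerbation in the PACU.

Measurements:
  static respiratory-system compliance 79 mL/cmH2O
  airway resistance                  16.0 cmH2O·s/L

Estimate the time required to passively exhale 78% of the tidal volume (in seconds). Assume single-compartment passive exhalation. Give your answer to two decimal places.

τ = R × C = 16.0 × 79 mL/cmH2O = 16.0 × 0.079 L/cmH2O = 1.264 s.
Exhaled fraction f = 1 − e^(−t/τ) → t = −τ·ln(1 − f) = −1.264·ln(0.22) = 1.914 s.

1.91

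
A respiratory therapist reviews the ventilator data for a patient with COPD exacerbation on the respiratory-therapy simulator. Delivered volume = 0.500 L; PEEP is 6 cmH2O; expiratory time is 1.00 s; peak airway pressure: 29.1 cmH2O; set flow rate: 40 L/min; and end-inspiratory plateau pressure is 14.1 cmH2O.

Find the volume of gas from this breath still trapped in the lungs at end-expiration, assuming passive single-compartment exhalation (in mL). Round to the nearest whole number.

Flow: 40 L/min ÷ 60 = 0.6667 L/s.
R = (PIP − Pplat)/V̇ = (29.1 − 14.1) / 0.6667 = 15.0/0.6667 = 22.499 cmH2O·s/L.
C = Vt/(Pplat − PEEP) = 500.0 / (14.1 − 6) = 500.0/8.1 = 61.728 mL/cmH2O.
τ = R × C = 22.499 × 0.06173 L/cmH2O = 1.389 s.
Fraction remaining = e^(−Te/τ) = e^(−1.00/1.389) = 0.4868.
Trapped volume = 500.0 × 0.4868 = 243.4 mL.

243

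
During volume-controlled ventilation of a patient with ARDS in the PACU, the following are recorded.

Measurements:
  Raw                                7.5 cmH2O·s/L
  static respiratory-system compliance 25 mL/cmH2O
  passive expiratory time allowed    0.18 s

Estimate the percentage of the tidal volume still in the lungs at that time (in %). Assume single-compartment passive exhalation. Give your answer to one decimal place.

38.3

τ = R × C = 7.5 × 25 mL/cmH2O = 7.5 × 0.025 L/cmH2O = 0.1875 s.
Passive exhalation: V(t)/V₀ = e^(−t/τ) = e^(−0.18/0.1875) = 0.3829.
Fraction remaining = 0.3829 → 38.29%.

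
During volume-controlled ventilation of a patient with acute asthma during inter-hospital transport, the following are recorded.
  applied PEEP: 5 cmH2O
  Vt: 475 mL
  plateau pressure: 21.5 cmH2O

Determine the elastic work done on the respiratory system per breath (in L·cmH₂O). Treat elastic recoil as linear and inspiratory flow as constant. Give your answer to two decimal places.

3.92

Elastic work ≈ ½ × (Pplat − PEEP) × Vt = 0.5 × (21.5 − 5) × 0.475 L = 0.5 × 16.5 × 0.475 = 3.919 L·cmH2O.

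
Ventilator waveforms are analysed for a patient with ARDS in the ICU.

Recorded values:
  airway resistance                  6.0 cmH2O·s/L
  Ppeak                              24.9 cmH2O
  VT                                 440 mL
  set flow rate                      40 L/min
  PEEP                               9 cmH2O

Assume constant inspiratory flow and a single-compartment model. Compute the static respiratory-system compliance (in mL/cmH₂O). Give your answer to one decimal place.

Flow: 40 L/min ÷ 60 = 0.6667 L/s.
Equation of motion (constant flow): PIP = Vt/C + R·V̇ + PEEP.
Vt/C = PIP − R·V̇ − PEEP = 24.9 − 6.0×0.6667 − 9 = 24.9 − 4.0 − 9 = 11.9 cmH2O.
C = Vt / 11.9 = 440 / 11.9 = 36.975 mL/cmH2O.

37.0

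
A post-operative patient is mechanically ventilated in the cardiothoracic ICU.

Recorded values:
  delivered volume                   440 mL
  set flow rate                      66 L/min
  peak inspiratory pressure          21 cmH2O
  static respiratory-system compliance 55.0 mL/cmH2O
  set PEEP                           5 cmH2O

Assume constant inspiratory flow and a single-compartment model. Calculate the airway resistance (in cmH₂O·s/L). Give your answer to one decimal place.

7.3

Flow: 66 L/min ÷ 60 = 1.1 L/s.
Equation of motion (constant flow): PIP = Vt/C + R·V̇ + PEEP.
R·V̇ = PIP − Vt/C − PEEP = 21 − 440/55.0 − 5 = 21 − 8.0 − 5 = 8.0 cmH2O.
R = 8.0 / 1.1 = 7.273 cmH2O·s/L.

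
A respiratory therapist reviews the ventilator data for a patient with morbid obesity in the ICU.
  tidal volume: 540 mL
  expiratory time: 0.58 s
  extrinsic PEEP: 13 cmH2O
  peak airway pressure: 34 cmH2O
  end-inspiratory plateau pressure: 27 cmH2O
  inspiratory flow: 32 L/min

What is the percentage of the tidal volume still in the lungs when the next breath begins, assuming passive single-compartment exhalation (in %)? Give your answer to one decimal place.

31.8

Flow: 32 L/min ÷ 60 = 0.5333 L/s.
R = (PIP − Pplat)/V̇ = (34 − 27) / 0.5333 = 7.0/0.5333 = 13.126 cmH2O·s/L.
C = Vt/(Pplat − PEEP) = 540.0 / (27 − 13) = 540.0/14.0 = 38.571 mL/cmH2O.
τ = R × C = 13.126 × 0.03857 L/cmH2O = 0.5063 s.
Fraction remaining at end-expiration = e^(−Te/τ) = e^(−0.58/0.5063) = 0.318 → 31.8%.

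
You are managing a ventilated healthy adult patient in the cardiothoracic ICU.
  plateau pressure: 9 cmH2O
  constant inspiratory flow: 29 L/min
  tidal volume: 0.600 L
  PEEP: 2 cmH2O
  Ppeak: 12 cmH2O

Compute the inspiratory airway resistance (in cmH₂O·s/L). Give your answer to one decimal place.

6.2

Flow: 29 L/min ÷ 60 = 0.4833 L/s.
Raw = (PIP − Pplat) / flow = (12 − 9) / 0.4833 = 3.0 / 0.4833 = 6.207 cmH2O·s/L.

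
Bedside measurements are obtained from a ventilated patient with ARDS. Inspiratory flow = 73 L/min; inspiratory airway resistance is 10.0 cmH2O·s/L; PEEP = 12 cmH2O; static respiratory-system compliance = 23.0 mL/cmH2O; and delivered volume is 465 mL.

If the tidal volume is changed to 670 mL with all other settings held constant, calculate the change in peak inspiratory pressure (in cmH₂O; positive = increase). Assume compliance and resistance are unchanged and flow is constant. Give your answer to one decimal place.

8.9

PIP = Vt/C + R·V̇ + PEEP (constant-flow equation of motion).
Only the elastic term changes: ΔPIP = ΔVt / C = (670 − 465) / 23.0 = 8.913 cmH2O.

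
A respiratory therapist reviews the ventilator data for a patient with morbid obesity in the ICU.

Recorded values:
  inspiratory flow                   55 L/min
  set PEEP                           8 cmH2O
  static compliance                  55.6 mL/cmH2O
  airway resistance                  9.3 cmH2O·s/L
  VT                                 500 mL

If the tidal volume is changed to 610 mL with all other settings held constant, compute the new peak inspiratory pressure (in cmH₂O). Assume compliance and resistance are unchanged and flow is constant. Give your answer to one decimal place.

Flow: 55 L/min ÷ 60 = 0.9167 L/s.
PIP = Vt/C + R·V̇ + PEEP (constant-flow equation of motion).
Only the elastic term changes: ΔPIP = ΔVt / C = (610 − 500) / 55.6 = 1.978 cmH2O.
Original PIP = 500/55.6 + 9.3×0.9167 + 8 = 25.518 cmH2O; new PIP = 25.518 + (1.978) = 27.496 cmH2O.

27.5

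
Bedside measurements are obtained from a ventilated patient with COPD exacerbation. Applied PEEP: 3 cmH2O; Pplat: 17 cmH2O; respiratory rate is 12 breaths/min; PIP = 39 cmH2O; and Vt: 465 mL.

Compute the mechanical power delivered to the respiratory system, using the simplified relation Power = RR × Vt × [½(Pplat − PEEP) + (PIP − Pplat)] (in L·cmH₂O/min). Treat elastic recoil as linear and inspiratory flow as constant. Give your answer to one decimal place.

Per-breath work = Vt × [½(Pplat−PEEP) + (PIP−Pplat)] = 0.465 × [0.5×14.0 + 22.0] = 0.465 × 29.0 = 13.485 L·cmH2O.
Power = 12 × 13.485 = 161.82 L·cmH2O/min.

161.8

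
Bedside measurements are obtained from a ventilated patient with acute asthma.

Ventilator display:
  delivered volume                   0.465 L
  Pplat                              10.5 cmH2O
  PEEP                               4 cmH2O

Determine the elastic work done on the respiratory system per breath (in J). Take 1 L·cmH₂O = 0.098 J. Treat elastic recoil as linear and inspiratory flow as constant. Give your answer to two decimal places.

0.15

Elastic work ≈ ½ × (Pplat − PEEP) × Vt = 0.5 × (10.5 − 4) × 0.465 L = 0.5 × 6.5 × 0.465 = 1.511 L·cmH2O.
× 0.098 J/(L·cmH2O) → 0.1481 J.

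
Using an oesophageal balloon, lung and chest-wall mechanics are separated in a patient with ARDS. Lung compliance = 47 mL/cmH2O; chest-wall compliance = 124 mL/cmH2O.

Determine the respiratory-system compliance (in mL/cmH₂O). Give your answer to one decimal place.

34.1

Lung and chest wall are elastances in series: 1/Crs = 1/CL + 1/Ccw.
1/Crs = 1/47 + 1/124 = 0.02934.
Crs = 34.083 mL/cmH2O.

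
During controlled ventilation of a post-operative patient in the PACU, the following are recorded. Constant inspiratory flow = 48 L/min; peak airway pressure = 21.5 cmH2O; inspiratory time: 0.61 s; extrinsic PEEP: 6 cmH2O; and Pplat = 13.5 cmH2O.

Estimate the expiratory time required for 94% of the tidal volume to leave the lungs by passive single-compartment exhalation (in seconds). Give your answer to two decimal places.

1.83

Flow: 48 L/min ÷ 60 = 0.8 L/s.
Vt = flow × Ti = 0.8 L/s × 0.61 s × 1000 mL/L = 488.0 mL.
R = (PIP − Pplat)/V̇ = (21.5 − 13.5) / 0.8 = 8.0/0.8 = 10.0 cmH2O·s/L.
C = Vt/(Pplat − PEEP) = 488.0 / (13.5 − 6) = 488.0/7.5 = 65.067 mL/cmH2O.
τ = R × C = 10.0 × 0.06507 L/cmH2O = 0.6507 s.
t = −τ·ln(1 − 0.94) = −0.6507·ln(0.06) = 1.831 s.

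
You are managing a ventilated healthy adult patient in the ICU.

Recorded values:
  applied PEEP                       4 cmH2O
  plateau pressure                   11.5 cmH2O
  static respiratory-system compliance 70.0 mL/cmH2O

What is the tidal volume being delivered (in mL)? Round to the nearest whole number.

Vt = Cstat × (Pplat − PEEP) = 70.0 × (11.5 − 4) = 70.0 × 7.5 = 525.0 mL.

525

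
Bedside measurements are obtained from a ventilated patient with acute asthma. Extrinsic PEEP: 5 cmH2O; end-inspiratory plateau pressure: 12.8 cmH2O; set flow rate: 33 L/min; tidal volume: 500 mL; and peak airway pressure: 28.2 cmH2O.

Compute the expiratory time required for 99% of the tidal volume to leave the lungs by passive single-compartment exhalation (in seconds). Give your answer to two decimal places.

8.27

Flow: 33 L/min ÷ 60 = 0.55 L/s.
R = (PIP − Pplat)/V̇ = (28.2 − 12.8) / 0.55 = 15.4/0.55 = 28.0 cmH2O·s/L.
C = Vt/(Pplat − PEEP) = 500.0 / (12.8 − 5) = 500.0/7.8 = 64.103 mL/cmH2O.
τ = R × C = 28.0 × 0.0641 L/cmH2O = 1.795 s.
t = −τ·ln(1 − 0.99) = −1.795·ln(0.01) = 8.266 s.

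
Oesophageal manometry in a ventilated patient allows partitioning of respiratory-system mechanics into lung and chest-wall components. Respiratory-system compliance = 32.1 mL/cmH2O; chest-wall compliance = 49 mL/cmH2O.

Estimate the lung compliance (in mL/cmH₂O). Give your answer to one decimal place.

93.1

1/CL = 1/Crs − 1/Ccw.
1/CL = 1/32.1 − 1/49 = 0.01074.
CL = 93.11 mL/cmH2O.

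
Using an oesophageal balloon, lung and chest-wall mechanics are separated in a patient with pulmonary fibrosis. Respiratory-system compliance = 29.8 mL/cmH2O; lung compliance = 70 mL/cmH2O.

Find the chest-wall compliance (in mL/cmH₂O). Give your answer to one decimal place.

51.9

1/Ccw = 1/Crs − 1/CL.
1/Ccw = 1/29.8 − 1/70 = 0.01927.
Ccw = 51.894 mL/cmH2O.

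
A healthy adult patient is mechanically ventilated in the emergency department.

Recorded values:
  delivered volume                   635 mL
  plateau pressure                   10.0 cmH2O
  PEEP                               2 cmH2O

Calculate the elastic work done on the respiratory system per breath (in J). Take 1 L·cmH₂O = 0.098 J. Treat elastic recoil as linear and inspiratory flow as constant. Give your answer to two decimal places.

Elastic work ≈ ½ × (Pplat − PEEP) × Vt = 0.5 × (10.0 − 2) × 0.635 L = 0.5 × 8.0 × 0.635 = 2.54 L·cmH2O.
× 0.098 J/(L·cmH2O) → 0.2489 J.

0.25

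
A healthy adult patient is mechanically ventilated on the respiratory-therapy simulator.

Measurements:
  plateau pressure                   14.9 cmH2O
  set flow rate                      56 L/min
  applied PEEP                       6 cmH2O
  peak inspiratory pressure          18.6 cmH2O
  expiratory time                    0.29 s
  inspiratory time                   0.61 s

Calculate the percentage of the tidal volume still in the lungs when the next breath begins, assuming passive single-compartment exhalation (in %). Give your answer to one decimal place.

Flow: 56 L/min ÷ 60 = 0.9333 L/s.
Vt = flow × Ti = 0.9333 L/s × 0.61 s × 1000 mL/L = 569.31 mL.
R = (PIP − Pplat)/V̇ = (18.6 − 14.9) / 0.9333 = 3.7/0.9333 = 3.964 cmH2O·s/L.
C = Vt/(Pplat − PEEP) = 569.31 / (14.9 − 6) = 569.31/8.9 = 63.967 mL/cmH2O.
τ = R × C = 3.964 × 0.06397 L/cmH2O = 0.2536 s.
Fraction remaining at end-expiration = e^(−Te/τ) = e^(−0.29/0.2536) = 0.3187 → 31.87%.

31.9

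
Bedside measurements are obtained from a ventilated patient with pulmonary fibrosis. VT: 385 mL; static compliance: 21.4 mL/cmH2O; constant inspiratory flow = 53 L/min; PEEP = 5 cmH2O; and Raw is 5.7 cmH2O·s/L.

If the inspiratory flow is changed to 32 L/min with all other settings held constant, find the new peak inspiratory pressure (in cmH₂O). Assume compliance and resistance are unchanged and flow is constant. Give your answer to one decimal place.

26.0

Flow: 53 L/min ÷ 60 = 0.8833 L/s.
New flow: 32 L/min ÷ 60 = 0.5333 L/s.
PIP = Vt/C + R·V̇ + PEEP (constant-flow equation of motion).
Only the resistive term changes: ΔPIP = R × ΔV̇ = 5.7 × (0.5333 − 0.8833) = 5.7 × -0.35 = -1.995 cmH2O.
Original PIP = 385/21.4 + 5.7×0.8833 + 5 = 28.025 cmH2O; new PIP = 28.025 + (-1.995) = 26.03 cmH2O.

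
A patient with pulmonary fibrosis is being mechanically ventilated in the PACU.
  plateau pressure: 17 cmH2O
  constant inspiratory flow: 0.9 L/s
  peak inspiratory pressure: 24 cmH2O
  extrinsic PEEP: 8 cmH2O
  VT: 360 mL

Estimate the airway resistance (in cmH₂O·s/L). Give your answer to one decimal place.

Raw = (PIP − Pplat) / flow = (24 − 17) / 0.9 = 7.0 / 0.9 = 7.778 cmH2O·s/L.

7.8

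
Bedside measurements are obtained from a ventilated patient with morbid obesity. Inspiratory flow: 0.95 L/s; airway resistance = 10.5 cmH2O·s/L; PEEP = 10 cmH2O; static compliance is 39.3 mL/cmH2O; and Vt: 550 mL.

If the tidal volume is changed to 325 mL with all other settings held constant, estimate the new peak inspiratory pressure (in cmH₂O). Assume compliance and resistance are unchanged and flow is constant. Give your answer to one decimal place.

PIP = Vt/C + R·V̇ + PEEP (constant-flow equation of motion).
Only the elastic term changes: ΔPIP = ΔVt / C = (325 − 550) / 39.3 = -5.725 cmH2O.
Original PIP = 550/39.3 + 10.5×0.95 + 10 = 33.97 cmH2O; new PIP = 33.97 + (-5.725) = 28.245 cmH2O.

28.2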